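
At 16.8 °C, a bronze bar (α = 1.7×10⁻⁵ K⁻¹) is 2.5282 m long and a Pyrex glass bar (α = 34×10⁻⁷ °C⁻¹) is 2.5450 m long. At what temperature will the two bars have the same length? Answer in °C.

Equal length when α₁L₁ΔT − α₂L₂ΔT = L₂ − L₁ = 1.68×10⁻² m
α₁L₁ = 4.29794×10⁻⁵, α₂L₂ = 8.653×10⁻⁶ → Δ(αL) = 3.43264×10⁻⁵ m/K
ΔT = 1.68×10⁻² / 3.43264×10⁻⁵ = 489.419 K, so T = 16.8 + 489.419 = 506.219 °C

T = 506.2 °C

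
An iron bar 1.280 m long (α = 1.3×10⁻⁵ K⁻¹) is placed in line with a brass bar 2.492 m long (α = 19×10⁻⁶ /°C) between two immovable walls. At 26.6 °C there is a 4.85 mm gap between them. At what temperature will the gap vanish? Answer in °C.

T = 102 °C

α₁L₁ = 1.664×10⁻⁵ m/K, α₂L₂ = 4.7348×10⁻⁵ m/K → total 6.3988×10⁻⁵ m/K
ΔT = g/(α₁L₁+α₂L₂) = 4.85×10⁻³ / 6.3988×10⁻⁵ = 75.80 K
T = 26.6 + 75.80 = 102.40 °C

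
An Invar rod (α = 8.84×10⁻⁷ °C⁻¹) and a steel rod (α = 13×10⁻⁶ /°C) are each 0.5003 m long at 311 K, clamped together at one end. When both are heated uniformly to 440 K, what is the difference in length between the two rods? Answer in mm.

ΔT = 129 K
Invar: ΔL = 8.84×10⁻⁷ × 0.5003 m × 129 = 5.7052×10⁻⁵ m = 0.057052 mm
steel: ΔL = 13×10⁻⁶ × 0.5003 m × 129 = 8.3900×10⁻⁴ m = 0.83900 mm
difference = 0.83900 − 0.057052 = 0.781948 mm

0.782 mm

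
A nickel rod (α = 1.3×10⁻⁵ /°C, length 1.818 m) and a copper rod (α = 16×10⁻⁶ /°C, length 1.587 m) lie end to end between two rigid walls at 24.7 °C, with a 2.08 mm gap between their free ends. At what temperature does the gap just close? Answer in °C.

T = 67.1 °C

α₁L₁ = 2.3634×10⁻⁵ m/K, α₂L₂ = 2.5392×10⁻⁵ m/K → total 4.9026×10⁻⁵ m/K
ΔT = g/(α₁L₁+α₂L₂) = 2.08×10⁻³ / 4.9026×10⁻⁵ = 42.426 K
T = 24.7 + 42.426 = 67.126 °C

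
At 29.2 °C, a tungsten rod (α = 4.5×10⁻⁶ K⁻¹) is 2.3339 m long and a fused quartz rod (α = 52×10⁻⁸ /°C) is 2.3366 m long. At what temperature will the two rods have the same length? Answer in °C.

T = 319.9 °C

Equal length when α₁L₁ΔT − α₂L₂ΔT = L₂ − L₁ = 2.70×10⁻³ m
α₁L₁ = 1.050255×10⁻⁵, α₂L₂ = 1.215032×10⁻⁶ → Δ(αL) = 9.287518×10⁻⁶ m/K
ΔT = 2.70×10⁻³ / 9.287518×10⁻⁶ = 290.713 K, so T = 29.2 + 290.713 = 319.913 °C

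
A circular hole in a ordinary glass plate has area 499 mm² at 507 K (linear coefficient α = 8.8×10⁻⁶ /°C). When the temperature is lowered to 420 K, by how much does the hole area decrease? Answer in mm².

ΔA = 0.764 mm²

Area coefficient ≈ 2α; |ΔT| = 87 K
ΔA = 2αA₀ΔT = 2(8.8×10⁻⁶)(499)(87) = 0.764 mm²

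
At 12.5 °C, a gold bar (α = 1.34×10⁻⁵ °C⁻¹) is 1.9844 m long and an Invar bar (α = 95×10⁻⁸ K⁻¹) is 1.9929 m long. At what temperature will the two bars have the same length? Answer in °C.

T = 356.7 °C

Equal length when α₁L₁ΔT − α₂L₂ΔT = L₂ − L₁ = 8.50×10⁻³ m
α₁L₁ = 2.659096×10⁻⁵, α₂L₂ = 1.893255×10⁻⁶ → Δ(αL) = 2.4697705×10⁻⁵ m/K
ΔT = 8.50×10⁻³ / 2.4697705×10⁻⁵ = 344.162 K, so T = 12.5 + 344.162 = 356.662 °C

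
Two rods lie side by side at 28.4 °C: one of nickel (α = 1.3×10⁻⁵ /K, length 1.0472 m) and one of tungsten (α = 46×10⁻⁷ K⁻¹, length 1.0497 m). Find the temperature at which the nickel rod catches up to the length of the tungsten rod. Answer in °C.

L₁(1 + α₁ΔT) = L₂(1 + α₂ΔT) ⇒ ΔT = (L₂ − L₁)/(α₁L₁ − α₂L₂)
L₂ − L₁ = 1.0497 − 1.0472 = 2.50×10⁻³ m
α₁L₁ − α₂L₂ = 1.3×10⁻⁵×1.0472 − 46×10⁻⁷×1.0497 = 8.78498×10⁻⁶ m/K
ΔT = 2.50×10⁻³ / 8.78498×10⁻⁶ = 284.577 K
T = 28.4 + 284.577 = 312.977 °C

T = 313.0 °C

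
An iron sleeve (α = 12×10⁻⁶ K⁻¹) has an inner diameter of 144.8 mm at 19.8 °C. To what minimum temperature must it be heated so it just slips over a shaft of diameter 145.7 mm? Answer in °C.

T = 538 °C

Required Δd = 145.7 − 144.8 = 0.9 mm
Δd = αd₀ΔT ⇒ ΔT = Δd/(αd₀) = 0.9 / (12×10⁻⁶ × 144.8) = 517.96 K
T_min = 19.8 + 517.96 = 537.76 °C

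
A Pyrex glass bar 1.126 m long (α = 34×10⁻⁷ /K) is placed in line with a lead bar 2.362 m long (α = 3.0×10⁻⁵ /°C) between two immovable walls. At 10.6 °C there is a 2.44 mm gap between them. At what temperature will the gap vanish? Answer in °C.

α₁L₁ = 3.8284×10⁻⁶ m/K, α₂L₂ = 7.086×10⁻⁵ m/K → total 7.46884×10⁻⁵ m/K
ΔT = g/(α₁L₁+α₂L₂) = 2.44×10⁻³ / 7.46884×10⁻⁵ = 32.669 K
T = 10.6 + 32.669 = 43.269 °C

T = 43.3 °C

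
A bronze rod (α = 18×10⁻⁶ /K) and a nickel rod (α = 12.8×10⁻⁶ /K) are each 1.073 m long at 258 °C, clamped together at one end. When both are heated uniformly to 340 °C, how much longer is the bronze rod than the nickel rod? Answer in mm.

ΔT = 82 K
bronze: ΔL = 18×10⁻⁶ × 1.073 m × 82 = 1.5837×10⁻³ m = 1.5837 mm
nickel: ΔL = 12.8×10⁻⁶ × 1.073 m × 82 = 1.1262×10⁻³ m = 1.1262 mm
difference = 1.5837 − 1.1262 = 0.4575 mm

0.458 mm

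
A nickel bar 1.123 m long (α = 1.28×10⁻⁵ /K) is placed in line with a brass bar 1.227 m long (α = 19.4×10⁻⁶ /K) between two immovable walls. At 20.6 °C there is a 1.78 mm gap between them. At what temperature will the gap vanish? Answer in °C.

Gap closes when ΔL₁ + ΔL₂ = 1.78 mm = 1.78×10⁻³ m
(α₁L₁ + α₂L₂)ΔT = g
α₁L₁ + α₂L₂ = 1.28×10⁻⁵×1.123 + 19.4×10⁻⁶×1.227 = 3.81782×10⁻⁵ m/K
ΔT = 1.78×10⁻³ / 3.81782×10⁻⁵ = 46.623 K
T = 20.6 + 46.623 = 67.223 °C

T = 67.2 °C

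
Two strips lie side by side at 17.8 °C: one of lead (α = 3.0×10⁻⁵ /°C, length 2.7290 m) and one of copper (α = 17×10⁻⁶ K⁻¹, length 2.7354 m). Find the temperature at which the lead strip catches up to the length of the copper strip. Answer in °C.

Equal length when α₁L₁ΔT − α₂L₂ΔT = L₂ − L₁ = 6.40×10⁻³ m
α₁L₁ = 8.187×10⁻⁵, α₂L₂ = 4.65018×10⁻⁵ → Δ(αL) = 3.53682×10⁻⁵ m/K
ΔT = 6.40×10⁻³ / 3.53682×10⁻⁵ = 180.954 K, so T = 17.8 + 180.954 = 198.754 °C

T = 198.8 °C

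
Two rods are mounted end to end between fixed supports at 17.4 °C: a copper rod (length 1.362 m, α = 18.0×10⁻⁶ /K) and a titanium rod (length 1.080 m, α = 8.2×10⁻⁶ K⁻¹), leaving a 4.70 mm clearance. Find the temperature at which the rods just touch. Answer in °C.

T = 158 °C

Gap closes when ΔL₁ + ΔL₂ = 4.70 mm = 4.70×10⁻³ m
(α₁L₁ + α₂L₂)ΔT = g
α₁L₁ + α₂L₂ = 18.0×10⁻⁶×1.362 + 8.2×10⁻⁶×1.080 = 3.3372×10⁻⁵ m/K
ΔT = 4.70×10⁻³ / 3.3372×10⁻⁵ = 140.84 K
T = 17.4 + 140.84 = 158.24 °C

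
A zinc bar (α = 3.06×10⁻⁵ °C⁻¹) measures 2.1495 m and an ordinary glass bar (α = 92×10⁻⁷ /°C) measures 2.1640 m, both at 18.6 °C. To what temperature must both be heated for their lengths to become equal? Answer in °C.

T = 334.7 °C

L₁(1 + α₁ΔT) = L₂(1 + α₂ΔT) ⇒ ΔT = (L₂ − L₁)/(α₁L₁ − α₂L₂)
L₂ − L₁ = 2.1640 − 2.1495 = 1.45×10⁻² m
α₁L₁ − α₂L₂ = 3.06×10⁻⁵×2.1495 − 92×10⁻⁷×2.1640 = 4.58659×10⁻⁵ m/K
ΔT = 1.45×10⁻² / 4.58659×10⁻⁵ = 316.139 K
T = 18.6 + 316.139 = 334.739 °C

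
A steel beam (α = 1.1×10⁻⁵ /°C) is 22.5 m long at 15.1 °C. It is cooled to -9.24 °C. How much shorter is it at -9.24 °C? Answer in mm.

ΔL = 6.02 mm

|ΔT| = |-9.24 − 15.1| = 24.34 K
ΔL = αL₀ΔT = (1.1×10⁻⁵)(22.5)(24.34) = 6.02×10⁻³ m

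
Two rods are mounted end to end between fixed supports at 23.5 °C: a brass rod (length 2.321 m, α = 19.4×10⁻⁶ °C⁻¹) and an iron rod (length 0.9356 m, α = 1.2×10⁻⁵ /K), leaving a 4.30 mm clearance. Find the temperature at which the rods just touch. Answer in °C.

Gap closes when ΔL₁ + ΔL₂ = 4.30 mm = 4.30×10⁻³ m
(α₁L₁ + α₂L₂)ΔT = g
α₁L₁ + α₂L₂ = 19.4×10⁻⁶×2.321 + 1.2×10⁻⁵×0.9356 = 5.62546×10⁻⁵ m/K
ΔT = 4.30×10⁻³ / 5.62546×10⁻⁵ = 76.438 K
T = 23.5 + 76.438 = 99.938 °C

T = 99.9 °C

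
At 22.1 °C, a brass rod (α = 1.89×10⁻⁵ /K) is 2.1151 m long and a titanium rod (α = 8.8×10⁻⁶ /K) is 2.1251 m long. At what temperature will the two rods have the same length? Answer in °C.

T = 492.1 °C

Equal length when α₁L₁ΔT − α₂L₂ΔT = L₂ − L₁ = 1.00×10⁻² m
α₁L₁ = 3.997539×10⁻⁵, α₂L₂ = 1.870088×10⁻⁵ → Δ(αL) = 2.127451×10⁻⁵ m/K
ΔT = 1.00×10⁻² / 2.127451×10⁻⁵ = 470.046 K, so T = 22.1 + 470.046 = 492.146 °C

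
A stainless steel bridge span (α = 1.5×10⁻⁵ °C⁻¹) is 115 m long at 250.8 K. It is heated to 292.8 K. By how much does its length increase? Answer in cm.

ΔL = 7.25 cm

|ΔT| = |292.8 − 250.8| = 42.0 K
ΔL = αL₀ΔT = (1.5×10⁻⁵)(115)(42.0) = 7.25×10⁻² m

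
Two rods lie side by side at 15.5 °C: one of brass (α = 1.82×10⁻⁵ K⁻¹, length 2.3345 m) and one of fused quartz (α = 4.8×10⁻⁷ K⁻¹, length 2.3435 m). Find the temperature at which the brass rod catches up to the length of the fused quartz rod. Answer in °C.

T = 233.1 °C

Equal length when α₁L₁ΔT − α₂L₂ΔT = L₂ − L₁ = 9.00×10⁻³ m
α₁L₁ = 4.24879×10⁻⁵, α₂L₂ = 1.12488×10⁻⁶ → Δ(αL) = 4.136302×10⁻⁵ m/K
ΔT = 9.00×10⁻³ / 4.136302×10⁻⁵ = 217.586 K, so T = 15.5 + 217.586 = 233.086 °C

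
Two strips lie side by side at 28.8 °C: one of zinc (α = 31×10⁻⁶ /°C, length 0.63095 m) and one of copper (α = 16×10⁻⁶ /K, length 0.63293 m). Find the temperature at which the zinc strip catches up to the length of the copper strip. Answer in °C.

T = 238.7 °C

Equal length when α₁L₁ΔT − α₂L₂ΔT = L₂ − L₁ = 1.98×10⁻³ m
α₁L₁ = 1.955945×10⁻⁵, α₂L₂ = 1.012688×10⁻⁵ → Δ(αL) = 9.43257×10⁻⁶ m/K
ΔT = 1.98×10⁻³ / 9.43257×10⁻⁶ = 209.911 K, so T = 28.8 + 209.911 = 238.711 °C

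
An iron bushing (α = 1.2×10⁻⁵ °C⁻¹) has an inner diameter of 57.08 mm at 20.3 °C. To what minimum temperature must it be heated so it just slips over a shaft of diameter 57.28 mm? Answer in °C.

Required Δd = 57.28 − 57.08 = 0.20 mm
Δd = αd₀ΔT ⇒ ΔT = Δd/(αd₀) = 0.20 / (1.2×10⁻⁵ × 57.08) = 291.99 K
T_min = 20.3 + 291.99 = 312.29 °C

T = 312 °C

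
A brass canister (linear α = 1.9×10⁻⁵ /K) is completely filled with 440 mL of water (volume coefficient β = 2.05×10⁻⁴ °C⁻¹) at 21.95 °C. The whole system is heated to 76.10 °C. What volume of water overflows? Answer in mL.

3.53 mL

The canister also expands: β_container ≈ 3α = 5.7×10⁻⁵ /K
Net overflow = V₀(β_liq − 3α_cont)ΔT
β − 3α = 2.05×10⁻⁴ − 5.7×10⁻⁵ = 1.48×10⁻⁴ /K; ΔT = 54.15 K
ΔV = 440 × 1.48×10⁻⁴ × 54.15 = 3.53 mL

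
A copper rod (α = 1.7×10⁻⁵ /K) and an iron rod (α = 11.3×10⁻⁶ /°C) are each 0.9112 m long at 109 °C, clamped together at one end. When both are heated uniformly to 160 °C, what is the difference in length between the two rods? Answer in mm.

0.265 mm

ΔT = 51 K
copper: ΔL = 1.7×10⁻⁵ × 0.9112 m × 51 = 7.9001×10⁻⁴ m = 0.79001 mm
iron: ΔL = 11.3×10⁻⁶ × 0.9112 m × 51 = 5.2512×10⁻⁴ m = 0.52512 mm
difference = 0.79001 − 0.52512 = 0.26489 mm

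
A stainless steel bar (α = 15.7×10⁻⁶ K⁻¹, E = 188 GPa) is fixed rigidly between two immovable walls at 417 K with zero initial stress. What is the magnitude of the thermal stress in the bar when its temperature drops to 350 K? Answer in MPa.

σ = 198 MPa

Fully constrained: the free strain ε = αΔT is blocked, so σ = Eε = EαΔT.
|ΔT| = 67 K
σ = 188×10⁹ × 15.7×10⁻⁶ × 67 = 1.98×10⁸ Pa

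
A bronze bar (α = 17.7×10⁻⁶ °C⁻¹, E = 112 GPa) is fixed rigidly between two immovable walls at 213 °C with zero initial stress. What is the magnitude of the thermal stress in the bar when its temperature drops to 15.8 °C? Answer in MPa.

σ = 391 MPa

Fully constrained: the free strain ε = αΔT is blocked, so σ = Eε = EαΔT.
|ΔT| = 197.2 K
σ = 112×10⁹ × 17.7×10⁻⁶ × 197.2 = 3.91×10⁸ Pa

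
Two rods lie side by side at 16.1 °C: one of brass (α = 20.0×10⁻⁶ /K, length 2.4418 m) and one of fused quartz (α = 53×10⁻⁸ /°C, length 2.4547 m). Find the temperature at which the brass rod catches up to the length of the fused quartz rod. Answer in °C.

T = 287.5 °C

Equal length when α₁L₁ΔT − α₂L₂ΔT = L₂ − L₁ = 1.29×10⁻² m
α₁L₁ = 4.8836×10⁻⁵, α₂L₂ = 1.300991×10⁻⁶ → Δ(αL) = 4.7535009×10⁻⁵ m/K
ΔT = 1.29×10⁻² / 4.7535009×10⁻⁵ = 271.379 K, so T = 16.1 + 271.379 = 287.479 °C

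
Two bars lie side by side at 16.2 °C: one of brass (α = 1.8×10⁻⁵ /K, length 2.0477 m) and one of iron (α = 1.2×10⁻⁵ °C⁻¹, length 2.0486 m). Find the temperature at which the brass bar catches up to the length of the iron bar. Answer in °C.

L₁(1 + α₁ΔT) = L₂(1 + α₂ΔT) ⇒ ΔT = (L₂ − L₁)/(α₁L₁ − α₂L₂)
L₂ − L₁ = 2.0486 − 2.0477 = 9.00×10⁻⁴ m
α₁L₁ − α₂L₂ = 1.8×10⁻⁵×2.0477 − 1.2×10⁻⁵×2.0486 = 1.22754×10⁻⁵ m/K
ΔT = 9.00×10⁻⁴ / 1.22754×10⁻⁵ = 73.3174 K
T = 16.2 + 73.3174 = 89.5174 °C

T = 89.52 °C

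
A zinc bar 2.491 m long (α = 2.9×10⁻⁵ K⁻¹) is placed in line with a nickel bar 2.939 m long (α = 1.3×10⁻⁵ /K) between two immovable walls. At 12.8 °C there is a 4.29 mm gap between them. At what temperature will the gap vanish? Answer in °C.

T = 51.6 °C

α₁L₁ = 7.2239×10⁻⁵ m/K, α₂L₂ = 3.8207×10⁻⁵ m/K → total 1.10446×10⁻⁴ m/K
ΔT = g/(α₁L₁+α₂L₂) = 4.29×10⁻³ / 1.10446×10⁻⁴ = 38.843 K
T = 12.8 + 38.843 = 51.643 °C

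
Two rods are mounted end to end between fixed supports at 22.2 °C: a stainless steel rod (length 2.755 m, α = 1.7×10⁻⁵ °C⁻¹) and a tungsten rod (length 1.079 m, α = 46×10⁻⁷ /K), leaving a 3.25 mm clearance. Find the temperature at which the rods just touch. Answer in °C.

T = 84.9 °C

Gap closes when ΔL₁ + ΔL₂ = 3.25 mm = 3.25×10⁻³ m
(α₁L₁ + α₂L₂)ΔT = g
α₁L₁ + α₂L₂ = 1.7×10⁻⁵×2.755 + 46×10⁻⁷×1.079 = 5.17984×10⁻⁵ m/K
ΔT = 3.25×10⁻³ / 5.17984×10⁻⁵ = 62.743 K
T = 22.2 + 62.743 = 84.943 °C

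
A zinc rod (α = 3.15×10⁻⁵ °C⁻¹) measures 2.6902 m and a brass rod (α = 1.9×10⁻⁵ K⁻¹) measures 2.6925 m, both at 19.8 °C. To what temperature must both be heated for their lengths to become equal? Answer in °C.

L₁(1 + α₁ΔT) = L₂(1 + α₂ΔT) ⇒ ΔT = (L₂ − L₁)/(α₁L₁ − α₂L₂)
L₂ − L₁ = 2.6925 − 2.6902 = 2.30×10⁻³ m
α₁L₁ − α₂L₂ = 3.15×10⁻⁵×2.6902 − 1.9×10⁻⁵×2.6925 = 3.35838×10⁻⁵ m/K
ΔT = 2.30×10⁻³ / 3.35838×10⁻⁵ = 68.4854 K
T = 19.8 + 68.4854 = 88.2854 °C

T = 88.29 °C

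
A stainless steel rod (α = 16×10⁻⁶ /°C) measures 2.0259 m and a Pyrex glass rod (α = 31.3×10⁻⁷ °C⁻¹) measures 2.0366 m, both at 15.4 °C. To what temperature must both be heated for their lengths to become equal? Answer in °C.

Equal length when α₁L₁ΔT − α₂L₂ΔT = L₂ − L₁ = 1.07×10⁻² m
α₁L₁ = 3.24144×10⁻⁵, α₂L₂ = 6.374558×10⁻⁶ → Δ(αL) = 2.6039842×10⁻⁵ m/K
ΔT = 1.07×10⁻² / 2.6039842×10⁻⁵ = 410.909 K, so T = 15.4 + 410.909 = 426.309 °C

T = 426.3 °C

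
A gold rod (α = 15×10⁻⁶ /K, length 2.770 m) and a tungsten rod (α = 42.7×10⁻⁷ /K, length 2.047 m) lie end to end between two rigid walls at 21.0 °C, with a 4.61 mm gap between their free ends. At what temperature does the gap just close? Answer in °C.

T = 113 °C

α₁L₁ = 4.155×10⁻⁵ m/K, α₂L₂ = 8.74069×10⁻⁶ m/K → total 5.029069×10⁻⁵ m/K
ΔT = g/(α₁L₁+α₂L₂) = 4.61×10⁻³ / 5.029069×10⁻⁵ = 91.67 K
T = 21.0 + 91.67 = 112.67 °C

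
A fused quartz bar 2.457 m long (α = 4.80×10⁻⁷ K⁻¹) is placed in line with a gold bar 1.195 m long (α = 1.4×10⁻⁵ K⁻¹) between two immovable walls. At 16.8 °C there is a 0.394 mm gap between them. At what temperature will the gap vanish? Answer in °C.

T = 38.8 °C

Gap closes when ΔL₁ + ΔL₂ = 0.394 mm = 3.94×10⁻⁴ m
(α₁L₁ + α₂L₂)ΔT = g
α₁L₁ + α₂L₂ = 4.80×10⁻⁷×2.457 + 1.4×10⁻⁵×1.195 = 1.790936×10⁻⁵ m/K
ΔT = 3.94×10⁻⁴ / 1.790936×10⁻⁵ = 22.000 K
T = 16.8 + 22.000 = 38.800 °C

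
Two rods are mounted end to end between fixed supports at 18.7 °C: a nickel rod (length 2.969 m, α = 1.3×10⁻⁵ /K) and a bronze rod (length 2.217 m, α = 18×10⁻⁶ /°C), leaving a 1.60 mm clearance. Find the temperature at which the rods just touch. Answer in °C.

T = 39.1 °C

α₁L₁ = 3.8597×10⁻⁵ m/K, α₂L₂ = 3.9906×10⁻⁵ m/K → total 7.8503×10⁻⁵ m/K
ΔT = g/(α₁L₁+α₂L₂) = 1.60×10⁻³ / 7.8503×10⁻⁵ = 20.381 K
T = 18.7 + 20.381 = 39.081 °C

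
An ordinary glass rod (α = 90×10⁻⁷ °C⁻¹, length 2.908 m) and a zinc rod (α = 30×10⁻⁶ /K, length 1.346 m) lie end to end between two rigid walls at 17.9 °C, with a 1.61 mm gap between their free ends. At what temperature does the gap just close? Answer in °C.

Gap closes when ΔL₁ + ΔL₂ = 1.61 mm = 1.61×10⁻³ m
(α₁L₁ + α₂L₂)ΔT = g
α₁L₁ + α₂L₂ = 90×10⁻⁷×2.908 + 30×10⁻⁶×1.346 = 6.6552×10⁻⁵ m/K
ΔT = 1.61×10⁻³ / 6.6552×10⁻⁵ = 24.192 K
T = 17.9 + 24.192 = 42.092 °C

T = 42.1 °C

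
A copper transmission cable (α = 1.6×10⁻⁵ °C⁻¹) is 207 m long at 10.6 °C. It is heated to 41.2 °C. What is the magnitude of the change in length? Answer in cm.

ΔL = 10.1 cm

|ΔT| = |41.2 − 10.6| = 30.6 K
ΔL = αL₀ΔT = (1.6×10⁻⁵)(207)(30.6) = 1.01×10⁻¹ m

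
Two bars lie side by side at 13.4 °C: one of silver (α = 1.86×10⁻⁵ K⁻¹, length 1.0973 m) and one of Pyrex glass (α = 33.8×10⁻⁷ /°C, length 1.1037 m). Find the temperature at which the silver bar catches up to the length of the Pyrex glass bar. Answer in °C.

L₁(1 + α₁ΔT) = L₂(1 + α₂ΔT) ⇒ ΔT = (L₂ − L₁)/(α₁L₁ − α₂L₂)
L₂ − L₁ = 1.1037 − 1.0973 = 6.40×10⁻³ m
α₁L₁ − α₂L₂ = 1.86×10⁻⁵×1.0973 − 33.8×10⁻⁷×1.1037 = 1.6679274×10⁻⁵ m/K
ΔT = 6.40×10⁻³ / 1.6679274×10⁻⁵ = 383.710 K
T = 13.4 + 383.710 = 397.110 °C

T = 397.1 °C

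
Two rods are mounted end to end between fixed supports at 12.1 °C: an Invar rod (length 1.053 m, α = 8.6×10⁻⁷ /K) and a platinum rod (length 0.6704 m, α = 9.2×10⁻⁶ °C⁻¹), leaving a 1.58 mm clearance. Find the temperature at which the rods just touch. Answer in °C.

α₁L₁ = 9.0558×10⁻⁷ m/K, α₂L₂ = 6.16768×10⁻⁶ m/K → total 7.07326×10⁻⁶ m/K
ΔT = g/(α₁L₁+α₂L₂) = 1.58×10⁻³ / 7.07326×10⁻⁶ = 223.38 K
T = 12.1 + 223.38 = 235.48 °C

T = 235 °C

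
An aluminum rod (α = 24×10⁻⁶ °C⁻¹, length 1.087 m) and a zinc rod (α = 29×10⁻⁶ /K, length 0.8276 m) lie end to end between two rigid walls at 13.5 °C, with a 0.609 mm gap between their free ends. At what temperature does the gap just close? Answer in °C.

α₁L₁ = 2.6088×10⁻⁵ m/K, α₂L₂ = 2.40004×10⁻⁵ m/K → total 5.00884×10⁻⁵ m/K
ΔT = g/(α₁L₁+α₂L₂) = 6.09×10⁻⁴ / 5.00884×10⁻⁵ = 12.159 K
T = 13.5 + 12.159 = 25.659 °C

T = 25.7 °C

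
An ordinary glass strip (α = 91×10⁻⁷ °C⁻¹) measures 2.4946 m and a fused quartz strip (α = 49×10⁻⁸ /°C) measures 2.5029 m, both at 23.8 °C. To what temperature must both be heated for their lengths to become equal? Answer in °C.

T = 410.3 °C

L₁(1 + α₁ΔT) = L₂(1 + α₂ΔT) ⇒ ΔT = (L₂ − L₁)/(α₁L₁ − α₂L₂)
L₂ − L₁ = 2.5029 − 2.4946 = 8.30×10⁻³ m
α₁L₁ − α₂L₂ = 91×10⁻⁷×2.4946 − 49×10⁻⁸×2.5029 = 2.1474439×10⁻⁵ m/K
ΔT = 8.30×10⁻³ / 2.1474439×10⁻⁵ = 386.506 K
T = 23.8 + 386.506 = 410.306 °C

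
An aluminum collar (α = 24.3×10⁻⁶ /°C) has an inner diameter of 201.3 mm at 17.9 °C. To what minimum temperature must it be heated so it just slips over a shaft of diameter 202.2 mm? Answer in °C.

T = 202 °C

Required Δd = 202.2 − 201.3 = 0.9 mm
Δd = αd₀ΔT ⇒ ΔT = Δd/(αd₀) = 0.9 / (24.3×10⁻⁶ × 201.3) = 183.99 K
T_min = 17.9 + 183.99 = 201.89 °C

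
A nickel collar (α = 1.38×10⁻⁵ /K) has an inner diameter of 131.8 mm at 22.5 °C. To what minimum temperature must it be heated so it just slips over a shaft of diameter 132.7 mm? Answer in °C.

T = 517 °C

Required Δd = 132.7 − 131.8 = 0.9 mm
Δd = αd₀ΔT ⇒ ΔT = Δd/(αd₀) = 0.9 / (1.38×10⁻⁵ × 131.8) = 494.82 K
T_min = 22.5 + 494.82 = 517.32 °C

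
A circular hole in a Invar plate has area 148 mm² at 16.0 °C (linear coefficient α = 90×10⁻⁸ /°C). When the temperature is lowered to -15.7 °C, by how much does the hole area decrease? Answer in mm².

ΔA = 0.00844 mm²

Area coefficient ≈ 2α; |ΔT| = 31.7 K
ΔA = 2αA₀ΔT = 2(90×10⁻⁸)(148)(31.7) = 8.44×10⁻³ mm²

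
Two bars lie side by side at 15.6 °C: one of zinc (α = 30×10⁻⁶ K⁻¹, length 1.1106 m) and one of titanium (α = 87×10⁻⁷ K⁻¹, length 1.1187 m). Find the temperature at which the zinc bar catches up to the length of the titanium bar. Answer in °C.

Equal length when α₁L₁ΔT − α₂L₂ΔT = L₂ − L₁ = 8.10×10⁻³ m
α₁L₁ = 3.3318×10⁻⁵, α₂L₂ = 9.73269×10⁻⁶ → Δ(αL) = 2.358531×10⁻⁵ m/K
ΔT = 8.10×10⁻³ / 2.358531×10⁻⁵ = 343.434 K, so T = 15.6 + 343.434 = 359.034 °C

T = 359.0 °C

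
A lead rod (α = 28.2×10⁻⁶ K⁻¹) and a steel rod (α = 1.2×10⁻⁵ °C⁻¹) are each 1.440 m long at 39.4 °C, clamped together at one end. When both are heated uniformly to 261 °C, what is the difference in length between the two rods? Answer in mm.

ΔT = 221.6 K
lead: ΔL = 28.2×10⁻⁶ × 1.440 m × 221.6 = 8.9987×10⁻³ m = 8.9987 mm
steel: ΔL = 1.2×10⁻⁵ × 1.440 m × 221.6 = 3.8292×10⁻³ m = 3.8292 mm
difference = 8.9987 − 3.8292 = 5.1695 mm

5.17 mm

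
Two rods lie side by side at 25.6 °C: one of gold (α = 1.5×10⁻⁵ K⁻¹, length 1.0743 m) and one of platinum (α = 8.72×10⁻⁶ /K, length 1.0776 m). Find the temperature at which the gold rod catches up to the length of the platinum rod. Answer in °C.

L₁(1 + α₁ΔT) = L₂(1 + α₂ΔT) ⇒ ΔT = (L₂ − L₁)/(α₁L₁ − α₂L₂)
L₂ − L₁ = 1.0776 − 1.0743 = 3.30×10⁻³ m
α₁L₁ − α₂L₂ = 1.5×10⁻⁵×1.0743 − 8.72×10⁻⁶×1.0776 = 6.717828×10⁻⁶ m/K
ΔT = 3.30×10⁻³ / 6.717828×10⁻⁶ = 491.230 K
T = 25.6 + 491.230 = 516.830 °C

T = 516.8 °C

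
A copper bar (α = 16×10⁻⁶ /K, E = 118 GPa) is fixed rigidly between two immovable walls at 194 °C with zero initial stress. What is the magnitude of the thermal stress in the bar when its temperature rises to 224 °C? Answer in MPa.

Fully constrained: the free strain ε = αΔT is blocked, so σ = Eε = EαΔT.
|ΔT| = 30 K
σ = 118×10⁹ × 16×10⁻⁶ × 30 = 5.66×10⁷ Pa

σ = 56.6 MPa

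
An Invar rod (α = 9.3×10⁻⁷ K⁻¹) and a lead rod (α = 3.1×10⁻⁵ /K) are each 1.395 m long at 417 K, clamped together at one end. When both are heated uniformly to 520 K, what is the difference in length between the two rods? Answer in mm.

ΔT = 103 K
Invar: ΔL = 9.3×10⁻⁷ × 1.395 m × 103 = 1.3363×10⁻⁴ m = 0.13363 mm
lead: ΔL = 3.1×10⁻⁵ × 1.395 m × 103 = 4.4542×10⁻³ m = 4.4542 mm
difference = 4.4542 − 0.13363 = 4.32057 mm

4.32 mm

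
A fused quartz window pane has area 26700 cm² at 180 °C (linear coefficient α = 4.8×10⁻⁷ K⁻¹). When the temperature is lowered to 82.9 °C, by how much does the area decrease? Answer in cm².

Area coefficient ≈ 2α; |ΔT| = 97.1 K
ΔA = 2αA₀ΔT = 2(4.8×10⁻⁷)(26700)(97.1) = 2.49 cm²

ΔA = 2.49 cm²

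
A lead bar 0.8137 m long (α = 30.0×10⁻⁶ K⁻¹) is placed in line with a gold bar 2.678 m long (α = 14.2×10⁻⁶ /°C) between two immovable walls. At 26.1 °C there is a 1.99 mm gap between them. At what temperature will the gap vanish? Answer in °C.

Gap closes when ΔL₁ + ΔL₂ = 1.99 mm = 1.99×10⁻³ m
(α₁L₁ + α₂L₂)ΔT = g
α₁L₁ + α₂L₂ = 30.0×10⁻⁶×0.8137 + 14.2×10⁻⁶×2.678 = 6.24386×10⁻⁵ m/K
ΔT = 1.99×10⁻³ / 6.24386×10⁻⁵ = 31.871 K
T = 26.1 + 31.871 = 57.971 °C

T = 58.0 °C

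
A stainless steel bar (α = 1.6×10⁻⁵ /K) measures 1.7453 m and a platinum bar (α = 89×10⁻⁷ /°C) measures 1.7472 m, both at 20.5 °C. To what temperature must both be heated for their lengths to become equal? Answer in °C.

L₁(1 + α₁ΔT) = L₂(1 + α₂ΔT) ⇒ ΔT = (L₂ − L₁)/(α₁L₁ − α₂L₂)
L₂ − L₁ = 1.7472 − 1.7453 = 1.90×10⁻³ m
α₁L₁ − α₂L₂ = 1.6×10⁻⁵×1.7453 − 89×10⁻⁷×1.7472 = 1.237472×10⁻⁵ m/K
ΔT = 1.90×10⁻³ / 1.237472×10⁻⁵ = 153.539 K
T = 20.5 + 153.539 = 174.039 °C

T = 174.0 °C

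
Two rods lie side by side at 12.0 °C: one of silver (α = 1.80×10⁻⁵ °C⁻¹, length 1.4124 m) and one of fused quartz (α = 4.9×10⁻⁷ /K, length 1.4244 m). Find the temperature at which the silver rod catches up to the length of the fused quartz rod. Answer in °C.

T = 497.3 °C

L₁(1 + α₁ΔT) = L₂(1 + α₂ΔT) ⇒ ΔT = (L₂ − L₁)/(α₁L₁ − α₂L₂)
L₂ − L₁ = 1.4244 − 1.4124 = 1.20×10⁻² m
α₁L₁ − α₂L₂ = 1.80×10⁻⁵×1.4124 − 4.9×10⁻⁷×1.4244 = 2.4725244×10⁻⁵ m/K
ΔT = 1.20×10⁻² / 2.4725244×10⁻⁵ = 485.334 K
T = 12.0 + 485.334 = 497.334 °C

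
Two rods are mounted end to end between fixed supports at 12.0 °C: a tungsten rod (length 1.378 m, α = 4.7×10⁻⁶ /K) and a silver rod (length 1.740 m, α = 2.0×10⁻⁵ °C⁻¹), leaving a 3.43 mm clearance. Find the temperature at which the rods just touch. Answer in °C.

Gap closes when ΔL₁ + ΔL₂ = 3.43 mm = 3.43×10⁻³ m
(α₁L₁ + α₂L₂)ΔT = g
α₁L₁ + α₂L₂ = 4.7×10⁻⁶×1.378 + 2.0×10⁻⁵×1.740 = 4.12766×10⁻⁵ m/K
ΔT = 3.43×10⁻³ / 4.12766×10⁻⁵ = 83.098 K
T = 12.0 + 83.098 = 95.098 °C

T = 95.1 °C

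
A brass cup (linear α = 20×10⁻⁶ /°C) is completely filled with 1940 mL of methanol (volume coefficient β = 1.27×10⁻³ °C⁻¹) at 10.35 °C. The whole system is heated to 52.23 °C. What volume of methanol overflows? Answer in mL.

The cup also expands: β_container ≈ 3α = 6.0×10⁻⁵ /K
Net overflow = V₀(β_liq − 3α_cont)ΔT
β − 3α = 1.27×10⁻³ − 6.0×10⁻⁵ = 1.21×10⁻³ /K; ΔT = 41.88 K
ΔV = 1940 × 1.21×10⁻³ × 41.88 = 98.3 mL

98.3 mL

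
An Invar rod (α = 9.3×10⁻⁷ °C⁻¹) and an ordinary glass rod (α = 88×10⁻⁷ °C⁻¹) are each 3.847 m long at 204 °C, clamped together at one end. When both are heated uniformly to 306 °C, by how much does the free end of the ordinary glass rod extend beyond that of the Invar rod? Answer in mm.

3.09 mm

ΔT = 102 K
Invar: ΔL = 9.3×10⁻⁷ × 3.847 m × 102 = 3.6493×10⁻⁴ m = 0.36493 mm
ordinary glass: ΔL = 88×10⁻⁷ × 3.847 m × 102 = 3.4531×10⁻³ m = 3.4531 mm
difference = 3.4531 − 0.36493 = 3.08817 mm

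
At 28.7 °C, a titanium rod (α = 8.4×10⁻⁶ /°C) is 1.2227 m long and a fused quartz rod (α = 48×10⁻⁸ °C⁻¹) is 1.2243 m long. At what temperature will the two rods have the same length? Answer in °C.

T = 193.9 °C

Equal length when α₁L₁ΔT − α₂L₂ΔT = L₂ − L₁ = 1.60×10⁻³ m
α₁L₁ = 1.027068×10⁻⁵, α₂L₂ = 5.87664×10⁻⁷ → Δ(αL) = 9.683016×10⁻⁶ m/K
ΔT = 1.60×10⁻³ / 9.683016×10⁻⁶ = 165.238 K, so T = 28.7 + 165.238 = 193.938 °C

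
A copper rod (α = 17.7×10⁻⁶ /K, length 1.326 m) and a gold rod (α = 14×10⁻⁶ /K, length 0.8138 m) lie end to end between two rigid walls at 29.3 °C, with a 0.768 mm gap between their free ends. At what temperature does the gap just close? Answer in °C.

Gap closes when ΔL₁ + ΔL₂ = 0.768 mm = 7.68×10⁻⁴ m
(α₁L₁ + α₂L₂)ΔT = g
α₁L₁ + α₂L₂ = 17.7×10⁻⁶×1.326 + 14×10⁻⁶×0.8138 = 3.48634×10⁻⁵ m/K
ΔT = 7.68×10⁻⁴ / 3.48634×10⁻⁵ = 22.029 K
T = 29.3 + 22.029 = 51.329 °C

T = 51.3 °C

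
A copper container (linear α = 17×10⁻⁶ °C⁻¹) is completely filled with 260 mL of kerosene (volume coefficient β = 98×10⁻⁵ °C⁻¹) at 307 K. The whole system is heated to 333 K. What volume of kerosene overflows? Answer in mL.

6.28 mL

The container also expands: β_container ≈ 3α = 5.1×10⁻⁵ /K
Net overflow = V₀(β_liq − 3α_cont)ΔT
β − 3α = 9.80×10⁻⁴ − 5.1×10⁻⁵ = 9.29×10⁻⁴ /K; ΔT = 26 K
ΔV = 260 × 9.29×10⁻⁴ × 26 = 6.28 mL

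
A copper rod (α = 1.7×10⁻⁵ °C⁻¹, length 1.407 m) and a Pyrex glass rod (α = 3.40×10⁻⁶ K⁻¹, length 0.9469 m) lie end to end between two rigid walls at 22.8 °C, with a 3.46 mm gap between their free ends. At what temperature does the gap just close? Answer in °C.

Gap closes when ΔL₁ + ΔL₂ = 3.46 mm = 3.46×10⁻³ m
(α₁L₁ + α₂L₂)ΔT = g
α₁L₁ + α₂L₂ = 1.7×10⁻⁵×1.407 + 3.40×10⁻⁶×0.9469 = 2.713846×10⁻⁵ m/K
ΔT = 3.46×10⁻³ / 2.713846×10⁻⁵ = 127.49 K
T = 22.8 + 127.49 = 150.29 °C

T = 150 °C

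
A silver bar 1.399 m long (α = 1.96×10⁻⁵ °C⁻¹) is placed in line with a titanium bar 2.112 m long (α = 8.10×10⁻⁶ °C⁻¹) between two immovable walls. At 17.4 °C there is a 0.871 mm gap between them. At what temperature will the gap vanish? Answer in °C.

Gap closes when ΔL₁ + ΔL₂ = 0.871 mm = 8.71×10⁻⁴ m
(α₁L₁ + α₂L₂)ΔT = g
α₁L₁ + α₂L₂ = 1.96×10⁻⁵×1.399 + 8.10×10⁻⁶×2.112 = 4.45276×10⁻⁵ m/K
ΔT = 8.71×10⁻⁴ / 4.45276×10⁻⁵ = 19.561 K
T = 17.4 + 19.561 = 36.961 °C

T = 37.0 °C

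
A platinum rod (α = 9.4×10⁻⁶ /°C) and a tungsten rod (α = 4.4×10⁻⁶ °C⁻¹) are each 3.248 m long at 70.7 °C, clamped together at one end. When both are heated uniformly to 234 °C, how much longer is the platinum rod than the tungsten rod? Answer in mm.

ΔT = 163.3 K
platinum: ΔL = 9.4×10⁻⁶ × 3.248 m × 163.3 = 4.9857×10⁻³ m = 4.9857 mm
tungsten: ΔL = 4.4×10⁻⁶ × 3.248 m × 163.3 = 2.3338×10⁻³ m = 2.3338 mm
difference = 4.9857 − 2.3338 = 2.6519 mm

2.65 mm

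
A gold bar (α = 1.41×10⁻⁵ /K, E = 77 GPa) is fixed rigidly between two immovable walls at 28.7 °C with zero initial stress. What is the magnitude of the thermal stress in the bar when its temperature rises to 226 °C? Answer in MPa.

Fully constrained: the free strain ε = αΔT is blocked, so σ = Eε = EαΔT.
|ΔT| = 197.3 K
σ = 77.0×10⁹ × 1.41×10⁻⁵ × 197.3 = 2.14×10⁸ Pa

σ = 214 MPa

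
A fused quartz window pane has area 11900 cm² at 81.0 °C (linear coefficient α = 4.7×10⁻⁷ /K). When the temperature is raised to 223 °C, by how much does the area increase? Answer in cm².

ΔA = 1.59 cm²

Area coefficient ≈ 2α; |ΔT| = 142.0 K
ΔA = 2αA₀ΔT = 2(4.7×10⁻⁷)(11900)(142.0) = 1.59 cm²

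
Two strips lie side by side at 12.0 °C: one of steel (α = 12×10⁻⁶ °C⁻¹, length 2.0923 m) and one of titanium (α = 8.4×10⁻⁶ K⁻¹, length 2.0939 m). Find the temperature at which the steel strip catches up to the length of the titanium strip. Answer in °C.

T = 224.8 °C

Equal length when α₁L₁ΔT − α₂L₂ΔT = L₂ − L₁ = 1.60×10⁻³ m
α₁L₁ = 2.51076×10⁻⁵, α₂L₂ = 1.758876×10⁻⁵ → Δ(αL) = 7.51884×10⁻⁶ m/K
ΔT = 1.60×10⁻³ / 7.51884×10⁻⁶ = 212.799 K, so T = 12.0 + 212.799 = 224.799 °C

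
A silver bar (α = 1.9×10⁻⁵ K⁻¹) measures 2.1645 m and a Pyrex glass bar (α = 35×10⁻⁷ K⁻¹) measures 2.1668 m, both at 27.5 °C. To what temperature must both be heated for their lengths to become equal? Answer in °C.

Equal length when α₁L₁ΔT − α₂L₂ΔT = L₂ − L₁ = 2.30×10⁻³ m
α₁L₁ = 4.11255×10⁻⁵, α₂L₂ = 7.5838×10⁻⁶ → Δ(αL) = 3.35417×10⁻⁵ m/K
ΔT = 2.30×10⁻³ / 3.35417×10⁻⁵ = 68.5714 K, so T = 27.5 + 68.5714 = 96.0714 °C

T = 96.07 °C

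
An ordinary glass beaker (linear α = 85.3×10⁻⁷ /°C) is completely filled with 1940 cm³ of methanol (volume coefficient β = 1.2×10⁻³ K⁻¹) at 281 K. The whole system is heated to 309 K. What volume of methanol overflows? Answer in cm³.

63.8 cm³

The beaker also expands: β_container ≈ 3α = 2.559×10⁻⁵ /K
Net overflow = V₀(β_liq − 3α_cont)ΔT
β − 3α = 1.20×10⁻³ − 2.559×10⁻⁵ = 1.17441×10⁻³ /K; ΔT = 28 K
ΔV = 1940 × 1.17441×10⁻³ × 28 = 63.8 cm³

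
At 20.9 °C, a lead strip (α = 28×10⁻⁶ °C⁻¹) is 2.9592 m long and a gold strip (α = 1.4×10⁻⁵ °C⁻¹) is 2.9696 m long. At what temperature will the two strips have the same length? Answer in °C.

T = 272.8 °C

Equal length when α₁L₁ΔT − α₂L₂ΔT = L₂ − L₁ = 1.04×10⁻² m
α₁L₁ = 8.28576×10⁻⁵, α₂L₂ = 4.15744×10⁻⁵ → Δ(αL) = 4.12832×10⁻⁵ m/K
ΔT = 1.04×10⁻² / 4.12832×10⁻⁵ = 251.918 K, so T = 20.9 + 251.918 = 272.818 °C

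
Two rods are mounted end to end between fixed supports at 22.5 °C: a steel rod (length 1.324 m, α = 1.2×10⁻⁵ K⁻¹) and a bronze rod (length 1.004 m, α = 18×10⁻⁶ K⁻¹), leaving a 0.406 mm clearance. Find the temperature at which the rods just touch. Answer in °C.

T = 34.5 °C

Gap closes when ΔL₁ + ΔL₂ = 0.406 mm = 4.06×10⁻⁴ m
(α₁L₁ + α₂L₂)ΔT = g
α₁L₁ + α₂L₂ = 1.2×10⁻⁵×1.324 + 18×10⁻⁶×1.004 = 3.396×10⁻⁵ m/K
ΔT = 4.06×10⁻⁴ / 3.396×10⁻⁵ = 11.955 K
T = 22.5 + 11.955 = 34.455 °C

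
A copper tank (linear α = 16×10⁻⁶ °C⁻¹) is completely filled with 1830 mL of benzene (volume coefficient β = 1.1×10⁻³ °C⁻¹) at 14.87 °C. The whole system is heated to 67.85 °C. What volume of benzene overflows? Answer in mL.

102 mL

The tank also expands: β_container ≈ 3α = 4.8×10⁻⁵ /K
Net overflow = V₀(β_liq − 3α_cont)ΔT
β − 3α = 1.10×10⁻³ − 4.8×10⁻⁵ = 1.052×10⁻³ /K; ΔT = 52.98 K
ΔV = 1830 × 1.052×10⁻³ × 52.98 = 102 mL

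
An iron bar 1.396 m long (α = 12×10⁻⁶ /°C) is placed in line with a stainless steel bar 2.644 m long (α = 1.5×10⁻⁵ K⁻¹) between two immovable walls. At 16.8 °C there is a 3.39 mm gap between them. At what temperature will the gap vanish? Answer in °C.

T = 76.9 °C

α₁L₁ = 1.6752×10⁻⁵ m/K, α₂L₂ = 3.966×10⁻⁵ m/K → total 5.6412×10⁻⁵ m/K
ΔT = g/(α₁L₁+α₂L₂) = 3.39×10⁻³ / 5.6412×10⁻⁵ = 60.094 K
T = 16.8 + 60.094 = 76.894 °C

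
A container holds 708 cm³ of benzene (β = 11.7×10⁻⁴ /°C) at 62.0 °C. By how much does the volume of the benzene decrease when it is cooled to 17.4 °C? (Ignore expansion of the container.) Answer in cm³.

|ΔT| = |17.4 − 62.0| = 44.6 K
ΔV = βV₀ΔT = (11.7×10⁻⁴)(708)(44.6) = 36.9 cm³

ΔV = 36.9 cm³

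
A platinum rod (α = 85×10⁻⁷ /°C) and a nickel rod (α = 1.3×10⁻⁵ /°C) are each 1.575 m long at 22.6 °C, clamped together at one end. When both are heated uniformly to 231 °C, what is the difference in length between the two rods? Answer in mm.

1.48 mm

ΔT = 208.4 K
platinum: ΔL = 85×10⁻⁷ × 1.575 m × 208.4 = 2.7900×10⁻³ m = 2.7900 mm
nickel: ΔL = 1.3×10⁻⁵ × 1.575 m × 208.4 = 4.2670×10⁻³ m = 4.2670 mm
difference = 4.2670 − 2.7900 = 1.477 mm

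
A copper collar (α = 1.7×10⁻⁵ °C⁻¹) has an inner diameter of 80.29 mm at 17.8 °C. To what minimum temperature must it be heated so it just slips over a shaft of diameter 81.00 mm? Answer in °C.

Required Δd = 81.00 − 80.29 = 0.71 mm
Δd = αd₀ΔT ⇒ ΔT = Δd/(αd₀) = 0.71 / (1.7×10⁻⁵ × 80.29) = 520.17 K
T_min = 17.8 + 520.17 = 537.97 °C

T = 538 °C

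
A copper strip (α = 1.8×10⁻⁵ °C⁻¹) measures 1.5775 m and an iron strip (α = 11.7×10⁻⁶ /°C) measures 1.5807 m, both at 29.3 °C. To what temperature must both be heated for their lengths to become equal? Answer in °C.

T = 352.5 °C

Equal length when α₁L₁ΔT − α₂L₂ΔT = L₂ − L₁ = 3.20×10⁻³ m
α₁L₁ = 2.8395×10⁻⁵, α₂L₂ = 1.849419×10⁻⁵ → Δ(αL) = 9.90081×10⁻⁶ m/K
ΔT = 3.20×10⁻³ / 9.90081×10⁻⁶ = 323.206 K, so T = 29.3 + 323.206 = 352.506 °C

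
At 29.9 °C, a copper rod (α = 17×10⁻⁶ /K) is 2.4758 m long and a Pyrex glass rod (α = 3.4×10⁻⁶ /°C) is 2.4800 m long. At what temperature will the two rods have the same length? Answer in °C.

Equal length when α₁L₁ΔT − α₂L₂ΔT = L₂ − L₁ = 4.20×10⁻³ m
α₁L₁ = 4.20886×10⁻⁵, α₂L₂ = 8.432×10⁻⁶ → Δ(αL) = 3.36566×10⁻⁵ m/K
ΔT = 4.20×10⁻³ / 3.36566×10⁻⁵ = 124.790 K, so T = 29.9 + 124.790 = 154.690 °C

T = 154.7 °C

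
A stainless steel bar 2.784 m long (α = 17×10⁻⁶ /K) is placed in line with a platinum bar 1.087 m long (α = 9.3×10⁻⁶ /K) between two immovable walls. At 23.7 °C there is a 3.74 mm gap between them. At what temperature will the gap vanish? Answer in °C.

Gap closes when ΔL₁ + ΔL₂ = 3.74 mm = 3.74×10⁻³ m
(α₁L₁ + α₂L₂)ΔT = g
α₁L₁ + α₂L₂ = 17×10⁻⁶×2.784 + 9.3×10⁻⁶×1.087 = 5.74371×10⁻⁵ m/K
ΔT = 3.74×10⁻³ / 5.74371×10⁻⁵ = 65.115 K
T = 23.7 + 65.115 = 88.815 °C

T = 88.8 °C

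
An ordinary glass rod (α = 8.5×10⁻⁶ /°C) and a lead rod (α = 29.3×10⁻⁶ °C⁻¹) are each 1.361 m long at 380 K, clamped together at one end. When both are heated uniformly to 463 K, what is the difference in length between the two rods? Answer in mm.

2.35 mm

ΔT = 83 K
ordinary glass: ΔL = 8.5×10⁻⁶ × 1.361 m × 83 = 9.6019×10⁻⁴ m = 0.96019 mm
lead: ΔL = 29.3×10⁻⁶ × 1.361 m × 83 = 3.3098×10⁻³ m = 3.3098 mm
difference = 3.3098 − 0.96019 = 2.34961 mm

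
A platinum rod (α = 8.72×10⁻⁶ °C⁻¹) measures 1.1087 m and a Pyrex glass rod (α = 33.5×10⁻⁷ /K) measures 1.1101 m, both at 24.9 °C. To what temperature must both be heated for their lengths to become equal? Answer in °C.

T = 260.2 °C

Equal length when α₁L₁ΔT − α₂L₂ΔT = L₂ − L₁ = 1.40×10⁻³ m
α₁L₁ = 9.667864×10⁻⁶, α₂L₂ = 3.718835×10⁻⁶ → Δ(αL) = 5.949029×10⁻⁶ m/K
ΔT = 1.40×10⁻³ / 5.949029×10⁻⁶ = 235.333 K, so T = 24.9 + 235.333 = 260.233 °C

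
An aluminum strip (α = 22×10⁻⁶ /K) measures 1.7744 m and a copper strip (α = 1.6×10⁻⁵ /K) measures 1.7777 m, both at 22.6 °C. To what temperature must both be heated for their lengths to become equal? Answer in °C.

L₁(1 + α₁ΔT) = L₂(1 + α₂ΔT) ⇒ ΔT = (L₂ − L₁)/(α₁L₁ − α₂L₂)
L₂ − L₁ = 1.7777 − 1.7744 = 3.30×10⁻³ m
α₁L₁ − α₂L₂ = 22×10⁻⁶×1.7744 − 1.6×10⁻⁵×1.7777 = 1.05936×10⁻⁵ m/K
ΔT = 3.30×10⁻³ / 1.05936×10⁻⁵ = 311.509 K
T = 22.6 + 311.509 = 334.109 °C

T = 334.1 °C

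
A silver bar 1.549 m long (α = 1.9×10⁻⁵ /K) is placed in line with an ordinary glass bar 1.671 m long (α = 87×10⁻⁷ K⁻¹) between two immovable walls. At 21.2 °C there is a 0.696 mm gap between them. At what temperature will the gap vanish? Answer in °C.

T = 37.0 °C

α₁L₁ = 2.9431×10⁻⁵ m/K, α₂L₂ = 1.45377×10⁻⁵ m/K → total 4.39687×10⁻⁵ m/K
ΔT = g/(α₁L₁+α₂L₂) = 6.96×10⁻⁴ / 4.39687×10⁻⁵ = 15.829 K
T = 21.2 + 15.829 = 37.029 °C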